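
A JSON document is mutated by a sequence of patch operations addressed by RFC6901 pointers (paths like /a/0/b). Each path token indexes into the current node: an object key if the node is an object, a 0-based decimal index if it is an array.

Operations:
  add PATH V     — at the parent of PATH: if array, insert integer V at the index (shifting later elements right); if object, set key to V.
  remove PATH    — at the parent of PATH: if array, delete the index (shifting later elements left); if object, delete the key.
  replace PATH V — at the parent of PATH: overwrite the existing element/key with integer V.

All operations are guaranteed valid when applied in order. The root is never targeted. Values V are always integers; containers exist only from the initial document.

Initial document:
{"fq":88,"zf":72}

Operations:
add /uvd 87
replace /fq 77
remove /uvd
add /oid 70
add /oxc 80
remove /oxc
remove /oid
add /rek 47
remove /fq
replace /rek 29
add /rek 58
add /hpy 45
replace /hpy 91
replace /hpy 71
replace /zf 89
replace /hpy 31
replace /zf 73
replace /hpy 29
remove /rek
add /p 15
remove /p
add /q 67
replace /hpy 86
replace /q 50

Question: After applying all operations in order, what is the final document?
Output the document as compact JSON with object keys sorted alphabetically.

After op 1 (add /uvd 87): {"fq":88,"uvd":87,"zf":72}
After op 2 (replace /fq 77): {"fq":77,"uvd":87,"zf":72}
After op 3 (remove /uvd): {"fq":77,"zf":72}
After op 4 (add /oid 70): {"fq":77,"oid":70,"zf":72}
After op 5 (add /oxc 80): {"fq":77,"oid":70,"oxc":80,"zf":72}
After op 6 (remove /oxc): {"fq":77,"oid":70,"zf":72}
After op 7 (remove /oid): {"fq":77,"zf":72}
After op 8 (add /rek 47): {"fq":77,"rek":47,"zf":72}
After op 9 (remove /fq): {"rek":47,"zf":72}
After op 10 (replace /rek 29): {"rek":29,"zf":72}
After op 11 (add /rek 58): {"rek":58,"zf":72}
After op 12 (add /hpy 45): {"hpy":45,"rek":58,"zf":72}
After op 13 (replace /hpy 91): {"hpy":91,"rek":58,"zf":72}
After op 14 (replace /hpy 71): {"hpy":71,"rek":58,"zf":72}
After op 15 (replace /zf 89): {"hpy":71,"rek":58,"zf":89}
After op 16 (replace /hpy 31): {"hpy":31,"rek":58,"zf":89}
After op 17 (replace /zf 73): {"hpy":31,"rek":58,"zf":73}
After op 18 (replace /hpy 29): {"hpy":29,"rek":58,"zf":73}
After op 19 (remove /rek): {"hpy":29,"zf":73}
After op 20 (add /p 15): {"hpy":29,"p":15,"zf":73}
After op 21 (remove /p): {"hpy":29,"zf":73}
After op 22 (add /q 67): {"hpy":29,"q":67,"zf":73}
After op 23 (replace /hpy 86): {"hpy":86,"q":67,"zf":73}
After op 24 (replace /q 50): {"hpy":86,"q":50,"zf":73}

Answer: {"hpy":86,"q":50,"zf":73}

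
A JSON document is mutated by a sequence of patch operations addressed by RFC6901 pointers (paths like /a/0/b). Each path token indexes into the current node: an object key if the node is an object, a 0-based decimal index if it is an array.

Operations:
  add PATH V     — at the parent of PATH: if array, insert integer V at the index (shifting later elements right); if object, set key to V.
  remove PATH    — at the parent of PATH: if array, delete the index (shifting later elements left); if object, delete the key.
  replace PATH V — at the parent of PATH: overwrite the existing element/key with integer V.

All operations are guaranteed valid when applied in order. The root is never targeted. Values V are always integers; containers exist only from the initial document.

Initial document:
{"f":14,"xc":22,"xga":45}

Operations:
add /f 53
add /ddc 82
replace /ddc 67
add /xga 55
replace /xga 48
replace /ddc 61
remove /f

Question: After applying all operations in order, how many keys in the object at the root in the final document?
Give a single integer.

After op 1 (add /f 53): {"f":53,"xc":22,"xga":45}
After op 2 (add /ddc 82): {"ddc":82,"f":53,"xc":22,"xga":45}
After op 3 (replace /ddc 67): {"ddc":67,"f":53,"xc":22,"xga":45}
After op 4 (add /xga 55): {"ddc":67,"f":53,"xc":22,"xga":55}
After op 5 (replace /xga 48): {"ddc":67,"f":53,"xc":22,"xga":48}
After op 6 (replace /ddc 61): {"ddc":61,"f":53,"xc":22,"xga":48}
After op 7 (remove /f): {"ddc":61,"xc":22,"xga":48}
Size at the root: 3

Answer: 3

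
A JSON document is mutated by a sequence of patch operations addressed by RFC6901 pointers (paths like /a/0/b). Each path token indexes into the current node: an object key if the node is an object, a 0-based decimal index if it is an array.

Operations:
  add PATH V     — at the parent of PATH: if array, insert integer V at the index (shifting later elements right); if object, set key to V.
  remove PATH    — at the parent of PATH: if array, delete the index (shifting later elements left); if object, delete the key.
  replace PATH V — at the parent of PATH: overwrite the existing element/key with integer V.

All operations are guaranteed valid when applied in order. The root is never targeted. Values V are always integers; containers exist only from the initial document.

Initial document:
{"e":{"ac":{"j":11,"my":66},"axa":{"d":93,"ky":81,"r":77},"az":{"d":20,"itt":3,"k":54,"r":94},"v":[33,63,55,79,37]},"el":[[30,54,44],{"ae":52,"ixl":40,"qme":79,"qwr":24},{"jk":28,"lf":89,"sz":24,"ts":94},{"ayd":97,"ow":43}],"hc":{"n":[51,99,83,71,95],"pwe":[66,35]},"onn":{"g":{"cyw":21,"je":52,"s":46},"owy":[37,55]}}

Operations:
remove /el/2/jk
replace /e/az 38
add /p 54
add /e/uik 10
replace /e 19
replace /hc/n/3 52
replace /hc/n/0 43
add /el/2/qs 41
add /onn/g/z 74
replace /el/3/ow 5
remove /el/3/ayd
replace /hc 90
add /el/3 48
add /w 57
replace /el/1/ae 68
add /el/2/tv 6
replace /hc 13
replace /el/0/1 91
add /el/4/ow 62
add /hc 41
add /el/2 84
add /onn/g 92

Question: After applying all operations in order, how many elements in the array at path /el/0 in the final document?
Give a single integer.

After op 1 (remove /el/2/jk): {"e":{"ac":{"j":11,"my":66},"axa":{"d":93,"ky":81,"r":77},"az":{"d":20,"itt":3,"k":54,"r":94},"v":[33,63,55,79,37]},"el":[[30,54,44],{"ae":52,"ixl":40,"qme":79,"qwr":24},{"lf":89,"sz":24,"ts":94},{"ayd":97,"ow":43}],"hc":{"n":[51,99,83,71,95],"pwe":[66,35]},"onn":{"g":{"cyw":21,"je":52,"s":46},"owy":[37,55]}}
After op 2 (replace /e/az 38): {"e":{"ac":{"j":11,"my":66},"axa":{"d":93,"ky":81,"r":77},"az":38,"v":[33,63,55,79,37]},"el":[[30,54,44],{"ae":52,"ixl":40,"qme":79,"qwr":24},{"lf":89,"sz":24,"ts":94},{"ayd":97,"ow":43}],"hc":{"n":[51,99,83,71,95],"pwe":[66,35]},"onn":{"g":{"cyw":21,"je":52,"s":46},"owy":[37,55]}}
After op 3 (add /p 54): {"e":{"ac":{"j":11,"my":66},"axa":{"d":93,"ky":81,"r":77},"az":38,"v":[33,63,55,79,37]},"el":[[30,54,44],{"ae":52,"ixl":40,"qme":79,"qwr":24},{"lf":89,"sz":24,"ts":94},{"ayd":97,"ow":43}],"hc":{"n":[51,99,83,71,95],"pwe":[66,35]},"onn":{"g":{"cyw":21,"je":52,"s":46},"owy":[37,55]},"p":54}
After op 4 (add /e/uik 10): {"e":{"ac":{"j":11,"my":66},"axa":{"d":93,"ky":81,"r":77},"az":38,"uik":10,"v":[33,63,55,79,37]},"el":[[30,54,44],{"ae":52,"ixl":40,"qme":79,"qwr":24},{"lf":89,"sz":24,"ts":94},{"ayd":97,"ow":43}],"hc":{"n":[51,99,83,71,95],"pwe":[66,35]},"onn":{"g":{"cyw":21,"je":52,"s":46},"owy":[37,55]},"p":54}
After op 5 (replace /e 19): {"e":19,"el":[[30,54,44],{"ae":52,"ixl":40,"qme":79,"qwr":24},{"lf":89,"sz":24,"ts":94},{"ayd":97,"ow":43}],"hc":{"n":[51,99,83,71,95],"pwe":[66,35]},"onn":{"g":{"cyw":21,"je":52,"s":46},"owy":[37,55]},"p":54}
After op 6 (replace /hc/n/3 52): {"e":19,"el":[[30,54,44],{"ae":52,"ixl":40,"qme":79,"qwr":24},{"lf":89,"sz":24,"ts":94},{"ayd":97,"ow":43}],"hc":{"n":[51,99,83,52,95],"pwe":[66,35]},"onn":{"g":{"cyw":21,"je":52,"s":46},"owy":[37,55]},"p":54}
After op 7 (replace /hc/n/0 43): {"e":19,"el":[[30,54,44],{"ae":52,"ixl":40,"qme":79,"qwr":24},{"lf":89,"sz":24,"ts":94},{"ayd":97,"ow":43}],"hc":{"n":[43,99,83,52,95],"pwe":[66,35]},"onn":{"g":{"cyw":21,"je":52,"s":46},"owy":[37,55]},"p":54}
After op 8 (add /el/2/qs 41): {"e":19,"el":[[30,54,44],{"ae":52,"ixl":40,"qme":79,"qwr":24},{"lf":89,"qs":41,"sz":24,"ts":94},{"ayd":97,"ow":43}],"hc":{"n":[43,99,83,52,95],"pwe":[66,35]},"onn":{"g":{"cyw":21,"je":52,"s":46},"owy":[37,55]},"p":54}
After op 9 (add /onn/g/z 74): {"e":19,"el":[[30,54,44],{"ae":52,"ixl":40,"qme":79,"qwr":24},{"lf":89,"qs":41,"sz":24,"ts":94},{"ayd":97,"ow":43}],"hc":{"n":[43,99,83,52,95],"pwe":[66,35]},"onn":{"g":{"cyw":21,"je":52,"s":46,"z":74},"owy":[37,55]},"p":54}
After op 10 (replace /el/3/ow 5): {"e":19,"el":[[30,54,44],{"ae":52,"ixl":40,"qme":79,"qwr":24},{"lf":89,"qs":41,"sz":24,"ts":94},{"ayd":97,"ow":5}],"hc":{"n":[43,99,83,52,95],"pwe":[66,35]},"onn":{"g":{"cyw":21,"je":52,"s":46,"z":74},"owy":[37,55]},"p":54}
After op 11 (remove /el/3/ayd): {"e":19,"el":[[30,54,44],{"ae":52,"ixl":40,"qme":79,"qwr":24},{"lf":89,"qs":41,"sz":24,"ts":94},{"ow":5}],"hc":{"n":[43,99,83,52,95],"pwe":[66,35]},"onn":{"g":{"cyw":21,"je":52,"s":46,"z":74},"owy":[37,55]},"p":54}
After op 12 (replace /hc 90): {"e":19,"el":[[30,54,44],{"ae":52,"ixl":40,"qme":79,"qwr":24},{"lf":89,"qs":41,"sz":24,"ts":94},{"ow":5}],"hc":90,"onn":{"g":{"cyw":21,"je":52,"s":46,"z":74},"owy":[37,55]},"p":54}
After op 13 (add /el/3 48): {"e":19,"el":[[30,54,44],{"ae":52,"ixl":40,"qme":79,"qwr":24},{"lf":89,"qs":41,"sz":24,"ts":94},48,{"ow":5}],"hc":90,"onn":{"g":{"cyw":21,"je":52,"s":46,"z":74},"owy":[37,55]},"p":54}
After op 14 (add /w 57): {"e":19,"el":[[30,54,44],{"ae":52,"ixl":40,"qme":79,"qwr":24},{"lf":89,"qs":41,"sz":24,"ts":94},48,{"ow":5}],"hc":90,"onn":{"g":{"cyw":21,"je":52,"s":46,"z":74},"owy":[37,55]},"p":54,"w":57}
After op 15 (replace /el/1/ae 68): {"e":19,"el":[[30,54,44],{"ae":68,"ixl":40,"qme":79,"qwr":24},{"lf":89,"qs":41,"sz":24,"ts":94},48,{"ow":5}],"hc":90,"onn":{"g":{"cyw":21,"je":52,"s":46,"z":74},"owy":[37,55]},"p":54,"w":57}
After op 16 (add /el/2/tv 6): {"e":19,"el":[[30,54,44],{"ae":68,"ixl":40,"qme":79,"qwr":24},{"lf":89,"qs":41,"sz":24,"ts":94,"tv":6},48,{"ow":5}],"hc":90,"onn":{"g":{"cyw":21,"je":52,"s":46,"z":74},"owy":[37,55]},"p":54,"w":57}
After op 17 (replace /hc 13): {"e":19,"el":[[30,54,44],{"ae":68,"ixl":40,"qme":79,"qwr":24},{"lf":89,"qs":41,"sz":24,"ts":94,"tv":6},48,{"ow":5}],"hc":13,"onn":{"g":{"cyw":21,"je":52,"s":46,"z":74},"owy":[37,55]},"p":54,"w":57}
After op 18 (replace /el/0/1 91): {"e":19,"el":[[30,91,44],{"ae":68,"ixl":40,"qme":79,"qwr":24},{"lf":89,"qs":41,"sz":24,"ts":94,"tv":6},48,{"ow":5}],"hc":13,"onn":{"g":{"cyw":21,"je":52,"s":46,"z":74},"owy":[37,55]},"p":54,"w":57}
After op 19 (add /el/4/ow 62): {"e":19,"el":[[30,91,44],{"ae":68,"ixl":40,"qme":79,"qwr":24},{"lf":89,"qs":41,"sz":24,"ts":94,"tv":6},48,{"ow":62}],"hc":13,"onn":{"g":{"cyw":21,"je":52,"s":46,"z":74},"owy":[37,55]},"p":54,"w":57}
After op 20 (add /hc 41): {"e":19,"el":[[30,91,44],{"ae":68,"ixl":40,"qme":79,"qwr":24},{"lf":89,"qs":41,"sz":24,"ts":94,"tv":6},48,{"ow":62}],"hc":41,"onn":{"g":{"cyw":21,"je":52,"s":46,"z":74},"owy":[37,55]},"p":54,"w":57}
After op 21 (add /el/2 84): {"e":19,"el":[[30,91,44],{"ae":68,"ixl":40,"qme":79,"qwr":24},84,{"lf":89,"qs":41,"sz":24,"ts":94,"tv":6},48,{"ow":62}],"hc":41,"onn":{"g":{"cyw":21,"je":52,"s":46,"z":74},"owy":[37,55]},"p":54,"w":57}
After op 22 (add /onn/g 92): {"e":19,"el":[[30,91,44],{"ae":68,"ixl":40,"qme":79,"qwr":24},84,{"lf":89,"qs":41,"sz":24,"ts":94,"tv":6},48,{"ow":62}],"hc":41,"onn":{"g":92,"owy":[37,55]},"p":54,"w":57}
Size at path /el/0: 3

Answer: 3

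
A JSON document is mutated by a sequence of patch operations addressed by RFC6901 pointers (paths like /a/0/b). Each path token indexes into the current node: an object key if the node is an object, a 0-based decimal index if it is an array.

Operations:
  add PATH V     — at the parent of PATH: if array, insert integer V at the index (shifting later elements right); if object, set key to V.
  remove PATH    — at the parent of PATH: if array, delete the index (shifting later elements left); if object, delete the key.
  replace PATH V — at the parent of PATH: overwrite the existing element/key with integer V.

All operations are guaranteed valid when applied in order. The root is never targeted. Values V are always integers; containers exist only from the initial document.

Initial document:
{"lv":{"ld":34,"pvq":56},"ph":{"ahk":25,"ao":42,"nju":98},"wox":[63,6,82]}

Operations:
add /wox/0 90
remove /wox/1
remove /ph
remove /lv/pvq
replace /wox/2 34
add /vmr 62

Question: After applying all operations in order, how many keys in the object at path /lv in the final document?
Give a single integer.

Answer: 1

Derivation:
After op 1 (add /wox/0 90): {"lv":{"ld":34,"pvq":56},"ph":{"ahk":25,"ao":42,"nju":98},"wox":[90,63,6,82]}
After op 2 (remove /wox/1): {"lv":{"ld":34,"pvq":56},"ph":{"ahk":25,"ao":42,"nju":98},"wox":[90,6,82]}
After op 3 (remove /ph): {"lv":{"ld":34,"pvq":56},"wox":[90,6,82]}
After op 4 (remove /lv/pvq): {"lv":{"ld":34},"wox":[90,6,82]}
After op 5 (replace /wox/2 34): {"lv":{"ld":34},"wox":[90,6,34]}
After op 6 (add /vmr 62): {"lv":{"ld":34},"vmr":62,"wox":[90,6,34]}
Size at path /lv: 1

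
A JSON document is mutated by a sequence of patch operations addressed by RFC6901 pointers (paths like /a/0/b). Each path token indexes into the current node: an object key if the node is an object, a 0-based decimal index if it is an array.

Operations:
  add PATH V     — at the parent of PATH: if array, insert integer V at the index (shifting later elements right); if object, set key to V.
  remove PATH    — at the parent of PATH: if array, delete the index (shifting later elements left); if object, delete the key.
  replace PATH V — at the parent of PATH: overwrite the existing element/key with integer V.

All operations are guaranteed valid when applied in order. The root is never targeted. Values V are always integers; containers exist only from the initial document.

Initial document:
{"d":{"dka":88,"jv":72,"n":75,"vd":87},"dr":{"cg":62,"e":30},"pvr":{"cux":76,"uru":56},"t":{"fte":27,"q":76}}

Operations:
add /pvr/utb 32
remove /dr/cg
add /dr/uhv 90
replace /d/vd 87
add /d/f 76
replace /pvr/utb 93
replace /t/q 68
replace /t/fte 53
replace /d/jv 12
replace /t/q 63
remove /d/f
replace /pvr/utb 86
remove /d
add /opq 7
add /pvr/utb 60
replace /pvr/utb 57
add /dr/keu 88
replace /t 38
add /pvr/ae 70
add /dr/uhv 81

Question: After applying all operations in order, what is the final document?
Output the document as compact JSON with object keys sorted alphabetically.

Answer: {"dr":{"e":30,"keu":88,"uhv":81},"opq":7,"pvr":{"ae":70,"cux":76,"uru":56,"utb":57},"t":38}

Derivation:
After op 1 (add /pvr/utb 32): {"d":{"dka":88,"jv":72,"n":75,"vd":87},"dr":{"cg":62,"e":30},"pvr":{"cux":76,"uru":56,"utb":32},"t":{"fte":27,"q":76}}
After op 2 (remove /dr/cg): {"d":{"dka":88,"jv":72,"n":75,"vd":87},"dr":{"e":30},"pvr":{"cux":76,"uru":56,"utb":32},"t":{"fte":27,"q":76}}
After op 3 (add /dr/uhv 90): {"d":{"dka":88,"jv":72,"n":75,"vd":87},"dr":{"e":30,"uhv":90},"pvr":{"cux":76,"uru":56,"utb":32},"t":{"fte":27,"q":76}}
After op 4 (replace /d/vd 87): {"d":{"dka":88,"jv":72,"n":75,"vd":87},"dr":{"e":30,"uhv":90},"pvr":{"cux":76,"uru":56,"utb":32},"t":{"fte":27,"q":76}}
After op 5 (add /d/f 76): {"d":{"dka":88,"f":76,"jv":72,"n":75,"vd":87},"dr":{"e":30,"uhv":90},"pvr":{"cux":76,"uru":56,"utb":32},"t":{"fte":27,"q":76}}
After op 6 (replace /pvr/utb 93): {"d":{"dka":88,"f":76,"jv":72,"n":75,"vd":87},"dr":{"e":30,"uhv":90},"pvr":{"cux":76,"uru":56,"utb":93},"t":{"fte":27,"q":76}}
After op 7 (replace /t/q 68): {"d":{"dka":88,"f":76,"jv":72,"n":75,"vd":87},"dr":{"e":30,"uhv":90},"pvr":{"cux":76,"uru":56,"utb":93},"t":{"fte":27,"q":68}}
After op 8 (replace /t/fte 53): {"d":{"dka":88,"f":76,"jv":72,"n":75,"vd":87},"dr":{"e":30,"uhv":90},"pvr":{"cux":76,"uru":56,"utb":93},"t":{"fte":53,"q":68}}
After op 9 (replace /d/jv 12): {"d":{"dka":88,"f":76,"jv":12,"n":75,"vd":87},"dr":{"e":30,"uhv":90},"pvr":{"cux":76,"uru":56,"utb":93},"t":{"fte":53,"q":68}}
After op 10 (replace /t/q 63): {"d":{"dka":88,"f":76,"jv":12,"n":75,"vd":87},"dr":{"e":30,"uhv":90},"pvr":{"cux":76,"uru":56,"utb":93},"t":{"fte":53,"q":63}}
After op 11 (remove /d/f): {"d":{"dka":88,"jv":12,"n":75,"vd":87},"dr":{"e":30,"uhv":90},"pvr":{"cux":76,"uru":56,"utb":93},"t":{"fte":53,"q":63}}
After op 12 (replace /pvr/utb 86): {"d":{"dka":88,"jv":12,"n":75,"vd":87},"dr":{"e":30,"uhv":90},"pvr":{"cux":76,"uru":56,"utb":86},"t":{"fte":53,"q":63}}
After op 13 (remove /d): {"dr":{"e":30,"uhv":90},"pvr":{"cux":76,"uru":56,"utb":86},"t":{"fte":53,"q":63}}
After op 14 (add /opq 7): {"dr":{"e":30,"uhv":90},"opq":7,"pvr":{"cux":76,"uru":56,"utb":86},"t":{"fte":53,"q":63}}
After op 15 (add /pvr/utb 60): {"dr":{"e":30,"uhv":90},"opq":7,"pvr":{"cux":76,"uru":56,"utb":60},"t":{"fte":53,"q":63}}
After op 16 (replace /pvr/utb 57): {"dr":{"e":30,"uhv":90},"opq":7,"pvr":{"cux":76,"uru":56,"utb":57},"t":{"fte":53,"q":63}}
After op 17 (add /dr/keu 88): {"dr":{"e":30,"keu":88,"uhv":90},"opq":7,"pvr":{"cux":76,"uru":56,"utb":57},"t":{"fte":53,"q":63}}
After op 18 (replace /t 38): {"dr":{"e":30,"keu":88,"uhv":90},"opq":7,"pvr":{"cux":76,"uru":56,"utb":57},"t":38}
After op 19 (add /pvr/ae 70): {"dr":{"e":30,"keu":88,"uhv":90},"opq":7,"pvr":{"ae":70,"cux":76,"uru":56,"utb":57},"t":38}
After op 20 (add /dr/uhv 81): {"dr":{"e":30,"keu":88,"uhv":81},"opq":7,"pvr":{"ae":70,"cux":76,"uru":56,"utb":57},"t":38}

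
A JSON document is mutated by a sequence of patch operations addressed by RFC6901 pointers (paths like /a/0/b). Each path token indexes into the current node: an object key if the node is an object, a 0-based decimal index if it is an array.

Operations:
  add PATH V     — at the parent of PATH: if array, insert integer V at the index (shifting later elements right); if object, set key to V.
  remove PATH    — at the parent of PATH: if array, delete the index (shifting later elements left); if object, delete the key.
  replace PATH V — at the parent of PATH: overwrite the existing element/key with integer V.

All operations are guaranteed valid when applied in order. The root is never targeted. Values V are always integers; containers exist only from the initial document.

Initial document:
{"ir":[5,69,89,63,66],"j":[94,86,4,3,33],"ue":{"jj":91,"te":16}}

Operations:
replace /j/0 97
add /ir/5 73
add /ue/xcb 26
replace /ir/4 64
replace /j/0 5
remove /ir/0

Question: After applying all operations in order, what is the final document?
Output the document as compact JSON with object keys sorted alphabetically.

Answer: {"ir":[69,89,63,64,73],"j":[5,86,4,3,33],"ue":{"jj":91,"te":16,"xcb":26}}

Derivation:
After op 1 (replace /j/0 97): {"ir":[5,69,89,63,66],"j":[97,86,4,3,33],"ue":{"jj":91,"te":16}}
After op 2 (add /ir/5 73): {"ir":[5,69,89,63,66,73],"j":[97,86,4,3,33],"ue":{"jj":91,"te":16}}
After op 3 (add /ue/xcb 26): {"ir":[5,69,89,63,66,73],"j":[97,86,4,3,33],"ue":{"jj":91,"te":16,"xcb":26}}
After op 4 (replace /ir/4 64): {"ir":[5,69,89,63,64,73],"j":[97,86,4,3,33],"ue":{"jj":91,"te":16,"xcb":26}}
After op 5 (replace /j/0 5): {"ir":[5,69,89,63,64,73],"j":[5,86,4,3,33],"ue":{"jj":91,"te":16,"xcb":26}}
After op 6 (remove /ir/0): {"ir":[69,89,63,64,73],"j":[5,86,4,3,33],"ue":{"jj":91,"te":16,"xcb":26}}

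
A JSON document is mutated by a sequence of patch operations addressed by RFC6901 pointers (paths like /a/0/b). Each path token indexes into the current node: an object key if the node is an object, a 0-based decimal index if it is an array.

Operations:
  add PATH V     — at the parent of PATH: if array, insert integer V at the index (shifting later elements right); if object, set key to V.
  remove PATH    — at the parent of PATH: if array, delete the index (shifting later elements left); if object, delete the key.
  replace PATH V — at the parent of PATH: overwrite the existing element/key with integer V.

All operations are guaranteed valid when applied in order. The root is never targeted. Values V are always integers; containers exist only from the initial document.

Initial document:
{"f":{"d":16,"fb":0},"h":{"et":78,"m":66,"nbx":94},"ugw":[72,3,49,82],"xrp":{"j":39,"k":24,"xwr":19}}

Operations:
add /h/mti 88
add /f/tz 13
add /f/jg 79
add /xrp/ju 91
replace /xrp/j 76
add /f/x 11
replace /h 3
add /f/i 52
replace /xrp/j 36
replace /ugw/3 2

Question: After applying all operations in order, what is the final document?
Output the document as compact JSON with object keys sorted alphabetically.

After op 1 (add /h/mti 88): {"f":{"d":16,"fb":0},"h":{"et":78,"m":66,"mti":88,"nbx":94},"ugw":[72,3,49,82],"xrp":{"j":39,"k":24,"xwr":19}}
After op 2 (add /f/tz 13): {"f":{"d":16,"fb":0,"tz":13},"h":{"et":78,"m":66,"mti":88,"nbx":94},"ugw":[72,3,49,82],"xrp":{"j":39,"k":24,"xwr":19}}
After op 3 (add /f/jg 79): {"f":{"d":16,"fb":0,"jg":79,"tz":13},"h":{"et":78,"m":66,"mti":88,"nbx":94},"ugw":[72,3,49,82],"xrp":{"j":39,"k":24,"xwr":19}}
After op 4 (add /xrp/ju 91): {"f":{"d":16,"fb":0,"jg":79,"tz":13},"h":{"et":78,"m":66,"mti":88,"nbx":94},"ugw":[72,3,49,82],"xrp":{"j":39,"ju":91,"k":24,"xwr":19}}
After op 5 (replace /xrp/j 76): {"f":{"d":16,"fb":0,"jg":79,"tz":13},"h":{"et":78,"m":66,"mti":88,"nbx":94},"ugw":[72,3,49,82],"xrp":{"j":76,"ju":91,"k":24,"xwr":19}}
After op 6 (add /f/x 11): {"f":{"d":16,"fb":0,"jg":79,"tz":13,"x":11},"h":{"et":78,"m":66,"mti":88,"nbx":94},"ugw":[72,3,49,82],"xrp":{"j":76,"ju":91,"k":24,"xwr":19}}
After op 7 (replace /h 3): {"f":{"d":16,"fb":0,"jg":79,"tz":13,"x":11},"h":3,"ugw":[72,3,49,82],"xrp":{"j":76,"ju":91,"k":24,"xwr":19}}
After op 8 (add /f/i 52): {"f":{"d":16,"fb":0,"i":52,"jg":79,"tz":13,"x":11},"h":3,"ugw":[72,3,49,82],"xrp":{"j":76,"ju":91,"k":24,"xwr":19}}
After op 9 (replace /xrp/j 36): {"f":{"d":16,"fb":0,"i":52,"jg":79,"tz":13,"x":11},"h":3,"ugw":[72,3,49,82],"xrp":{"j":36,"ju":91,"k":24,"xwr":19}}
After op 10 (replace /ugw/3 2): {"f":{"d":16,"fb":0,"i":52,"jg":79,"tz":13,"x":11},"h":3,"ugw":[72,3,49,2],"xrp":{"j":36,"ju":91,"k":24,"xwr":19}}

Answer: {"f":{"d":16,"fb":0,"i":52,"jg":79,"tz":13,"x":11},"h":3,"ugw":[72,3,49,2],"xrp":{"j":36,"ju":91,"k":24,"xwr":19}}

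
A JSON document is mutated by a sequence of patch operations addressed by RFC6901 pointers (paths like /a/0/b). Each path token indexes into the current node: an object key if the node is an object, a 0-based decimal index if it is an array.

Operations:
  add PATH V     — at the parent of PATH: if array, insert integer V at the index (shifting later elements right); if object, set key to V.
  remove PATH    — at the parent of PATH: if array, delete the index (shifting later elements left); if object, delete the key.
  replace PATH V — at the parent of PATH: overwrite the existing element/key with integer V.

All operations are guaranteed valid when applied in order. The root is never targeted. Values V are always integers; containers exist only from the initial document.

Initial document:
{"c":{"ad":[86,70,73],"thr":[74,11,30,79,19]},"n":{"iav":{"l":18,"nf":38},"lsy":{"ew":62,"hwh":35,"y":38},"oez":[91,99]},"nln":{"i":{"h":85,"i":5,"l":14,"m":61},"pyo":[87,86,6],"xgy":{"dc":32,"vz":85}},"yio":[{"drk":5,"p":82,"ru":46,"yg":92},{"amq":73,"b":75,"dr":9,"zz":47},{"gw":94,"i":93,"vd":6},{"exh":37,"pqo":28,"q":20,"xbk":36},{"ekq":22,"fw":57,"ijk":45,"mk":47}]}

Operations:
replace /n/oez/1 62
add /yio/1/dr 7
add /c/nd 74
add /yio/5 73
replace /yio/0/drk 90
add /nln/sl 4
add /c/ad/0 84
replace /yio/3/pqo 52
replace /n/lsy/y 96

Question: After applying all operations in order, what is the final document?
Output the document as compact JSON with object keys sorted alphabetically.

After op 1 (replace /n/oez/1 62): {"c":{"ad":[86,70,73],"thr":[74,11,30,79,19]},"n":{"iav":{"l":18,"nf":38},"lsy":{"ew":62,"hwh":35,"y":38},"oez":[91,62]},"nln":{"i":{"h":85,"i":5,"l":14,"m":61},"pyo":[87,86,6],"xgy":{"dc":32,"vz":85}},"yio":[{"drk":5,"p":82,"ru":46,"yg":92},{"amq":73,"b":75,"dr":9,"zz":47},{"gw":94,"i":93,"vd":6},{"exh":37,"pqo":28,"q":20,"xbk":36},{"ekq":22,"fw":57,"ijk":45,"mk":47}]}
After op 2 (add /yio/1/dr 7): {"c":{"ad":[86,70,73],"thr":[74,11,30,79,19]},"n":{"iav":{"l":18,"nf":38},"lsy":{"ew":62,"hwh":35,"y":38},"oez":[91,62]},"nln":{"i":{"h":85,"i":5,"l":14,"m":61},"pyo":[87,86,6],"xgy":{"dc":32,"vz":85}},"yio":[{"drk":5,"p":82,"ru":46,"yg":92},{"amq":73,"b":75,"dr":7,"zz":47},{"gw":94,"i":93,"vd":6},{"exh":37,"pqo":28,"q":20,"xbk":36},{"ekq":22,"fw":57,"ijk":45,"mk":47}]}
After op 3 (add /c/nd 74): {"c":{"ad":[86,70,73],"nd":74,"thr":[74,11,30,79,19]},"n":{"iav":{"l":18,"nf":38},"lsy":{"ew":62,"hwh":35,"y":38},"oez":[91,62]},"nln":{"i":{"h":85,"i":5,"l":14,"m":61},"pyo":[87,86,6],"xgy":{"dc":32,"vz":85}},"yio":[{"drk":5,"p":82,"ru":46,"yg":92},{"amq":73,"b":75,"dr":7,"zz":47},{"gw":94,"i":93,"vd":6},{"exh":37,"pqo":28,"q":20,"xbk":36},{"ekq":22,"fw":57,"ijk":45,"mk":47}]}
After op 4 (add /yio/5 73): {"c":{"ad":[86,70,73],"nd":74,"thr":[74,11,30,79,19]},"n":{"iav":{"l":18,"nf":38},"lsy":{"ew":62,"hwh":35,"y":38},"oez":[91,62]},"nln":{"i":{"h":85,"i":5,"l":14,"m":61},"pyo":[87,86,6],"xgy":{"dc":32,"vz":85}},"yio":[{"drk":5,"p":82,"ru":46,"yg":92},{"amq":73,"b":75,"dr":7,"zz":47},{"gw":94,"i":93,"vd":6},{"exh":37,"pqo":28,"q":20,"xbk":36},{"ekq":22,"fw":57,"ijk":45,"mk":47},73]}
After op 5 (replace /yio/0/drk 90): {"c":{"ad":[86,70,73],"nd":74,"thr":[74,11,30,79,19]},"n":{"iav":{"l":18,"nf":38},"lsy":{"ew":62,"hwh":35,"y":38},"oez":[91,62]},"nln":{"i":{"h":85,"i":5,"l":14,"m":61},"pyo":[87,86,6],"xgy":{"dc":32,"vz":85}},"yio":[{"drk":90,"p":82,"ru":46,"yg":92},{"amq":73,"b":75,"dr":7,"zz":47},{"gw":94,"i":93,"vd":6},{"exh":37,"pqo":28,"q":20,"xbk":36},{"ekq":22,"fw":57,"ijk":45,"mk":47},73]}
After op 6 (add /nln/sl 4): {"c":{"ad":[86,70,73],"nd":74,"thr":[74,11,30,79,19]},"n":{"iav":{"l":18,"nf":38},"lsy":{"ew":62,"hwh":35,"y":38},"oez":[91,62]},"nln":{"i":{"h":85,"i":5,"l":14,"m":61},"pyo":[87,86,6],"sl":4,"xgy":{"dc":32,"vz":85}},"yio":[{"drk":90,"p":82,"ru":46,"yg":92},{"amq":73,"b":75,"dr":7,"zz":47},{"gw":94,"i":93,"vd":6},{"exh":37,"pqo":28,"q":20,"xbk":36},{"ekq":22,"fw":57,"ijk":45,"mk":47},73]}
After op 7 (add /c/ad/0 84): {"c":{"ad":[84,86,70,73],"nd":74,"thr":[74,11,30,79,19]},"n":{"iav":{"l":18,"nf":38},"lsy":{"ew":62,"hwh":35,"y":38},"oez":[91,62]},"nln":{"i":{"h":85,"i":5,"l":14,"m":61},"pyo":[87,86,6],"sl":4,"xgy":{"dc":32,"vz":85}},"yio":[{"drk":90,"p":82,"ru":46,"yg":92},{"amq":73,"b":75,"dr":7,"zz":47},{"gw":94,"i":93,"vd":6},{"exh":37,"pqo":28,"q":20,"xbk":36},{"ekq":22,"fw":57,"ijk":45,"mk":47},73]}
After op 8 (replace /yio/3/pqo 52): {"c":{"ad":[84,86,70,73],"nd":74,"thr":[74,11,30,79,19]},"n":{"iav":{"l":18,"nf":38},"lsy":{"ew":62,"hwh":35,"y":38},"oez":[91,62]},"nln":{"i":{"h":85,"i":5,"l":14,"m":61},"pyo":[87,86,6],"sl":4,"xgy":{"dc":32,"vz":85}},"yio":[{"drk":90,"p":82,"ru":46,"yg":92},{"amq":73,"b":75,"dr":7,"zz":47},{"gw":94,"i":93,"vd":6},{"exh":37,"pqo":52,"q":20,"xbk":36},{"ekq":22,"fw":57,"ijk":45,"mk":47},73]}
After op 9 (replace /n/lsy/y 96): {"c":{"ad":[84,86,70,73],"nd":74,"thr":[74,11,30,79,19]},"n":{"iav":{"l":18,"nf":38},"lsy":{"ew":62,"hwh":35,"y":96},"oez":[91,62]},"nln":{"i":{"h":85,"i":5,"l":14,"m":61},"pyo":[87,86,6],"sl":4,"xgy":{"dc":32,"vz":85}},"yio":[{"drk":90,"p":82,"ru":46,"yg":92},{"amq":73,"b":75,"dr":7,"zz":47},{"gw":94,"i":93,"vd":6},{"exh":37,"pqo":52,"q":20,"xbk":36},{"ekq":22,"fw":57,"ijk":45,"mk":47},73]}

Answer: {"c":{"ad":[84,86,70,73],"nd":74,"thr":[74,11,30,79,19]},"n":{"iav":{"l":18,"nf":38},"lsy":{"ew":62,"hwh":35,"y":96},"oez":[91,62]},"nln":{"i":{"h":85,"i":5,"l":14,"m":61},"pyo":[87,86,6],"sl":4,"xgy":{"dc":32,"vz":85}},"yio":[{"drk":90,"p":82,"ru":46,"yg":92},{"amq":73,"b":75,"dr":7,"zz":47},{"gw":94,"i":93,"vd":6},{"exh":37,"pqo":52,"q":20,"xbk":36},{"ekq":22,"fw":57,"ijk":45,"mk":47},73]}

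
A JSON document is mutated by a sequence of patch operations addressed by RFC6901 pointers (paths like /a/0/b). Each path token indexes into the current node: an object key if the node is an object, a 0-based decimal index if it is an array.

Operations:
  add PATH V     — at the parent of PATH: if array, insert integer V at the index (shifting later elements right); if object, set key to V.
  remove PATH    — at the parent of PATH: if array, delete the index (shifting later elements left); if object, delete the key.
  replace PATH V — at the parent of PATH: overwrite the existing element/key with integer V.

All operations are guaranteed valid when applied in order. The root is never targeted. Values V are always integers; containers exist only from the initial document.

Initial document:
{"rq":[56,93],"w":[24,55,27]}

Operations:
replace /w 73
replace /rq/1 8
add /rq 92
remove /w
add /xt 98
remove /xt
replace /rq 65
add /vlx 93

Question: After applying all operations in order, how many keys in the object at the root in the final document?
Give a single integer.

Answer: 2

Derivation:
After op 1 (replace /w 73): {"rq":[56,93],"w":73}
After op 2 (replace /rq/1 8): {"rq":[56,8],"w":73}
After op 3 (add /rq 92): {"rq":92,"w":73}
After op 4 (remove /w): {"rq":92}
After op 5 (add /xt 98): {"rq":92,"xt":98}
After op 6 (remove /xt): {"rq":92}
After op 7 (replace /rq 65): {"rq":65}
After op 8 (add /vlx 93): {"rq":65,"vlx":93}
Size at the root: 2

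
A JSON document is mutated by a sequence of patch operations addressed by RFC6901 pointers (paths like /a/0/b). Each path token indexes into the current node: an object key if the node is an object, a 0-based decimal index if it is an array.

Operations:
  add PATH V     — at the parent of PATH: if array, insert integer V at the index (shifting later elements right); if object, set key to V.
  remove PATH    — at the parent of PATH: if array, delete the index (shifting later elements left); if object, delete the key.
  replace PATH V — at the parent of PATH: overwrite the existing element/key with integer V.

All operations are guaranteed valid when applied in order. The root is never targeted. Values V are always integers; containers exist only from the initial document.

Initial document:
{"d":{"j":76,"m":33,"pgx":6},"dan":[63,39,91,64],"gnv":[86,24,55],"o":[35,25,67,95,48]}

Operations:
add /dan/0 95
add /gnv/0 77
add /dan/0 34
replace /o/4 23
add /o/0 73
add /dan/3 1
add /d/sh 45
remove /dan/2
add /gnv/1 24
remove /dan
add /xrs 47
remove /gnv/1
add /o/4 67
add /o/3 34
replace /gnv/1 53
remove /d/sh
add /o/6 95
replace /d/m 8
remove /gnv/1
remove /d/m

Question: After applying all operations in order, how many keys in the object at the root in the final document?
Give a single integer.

Answer: 4

Derivation:
After op 1 (add /dan/0 95): {"d":{"j":76,"m":33,"pgx":6},"dan":[95,63,39,91,64],"gnv":[86,24,55],"o":[35,25,67,95,48]}
After op 2 (add /gnv/0 77): {"d":{"j":76,"m":33,"pgx":6},"dan":[95,63,39,91,64],"gnv":[77,86,24,55],"o":[35,25,67,95,48]}
After op 3 (add /dan/0 34): {"d":{"j":76,"m":33,"pgx":6},"dan":[34,95,63,39,91,64],"gnv":[77,86,24,55],"o":[35,25,67,95,48]}
After op 4 (replace /o/4 23): {"d":{"j":76,"m":33,"pgx":6},"dan":[34,95,63,39,91,64],"gnv":[77,86,24,55],"o":[35,25,67,95,23]}
After op 5 (add /o/0 73): {"d":{"j":76,"m":33,"pgx":6},"dan":[34,95,63,39,91,64],"gnv":[77,86,24,55],"o":[73,35,25,67,95,23]}
After op 6 (add /dan/3 1): {"d":{"j":76,"m":33,"pgx":6},"dan":[34,95,63,1,39,91,64],"gnv":[77,86,24,55],"o":[73,35,25,67,95,23]}
After op 7 (add /d/sh 45): {"d":{"j":76,"m":33,"pgx":6,"sh":45},"dan":[34,95,63,1,39,91,64],"gnv":[77,86,24,55],"o":[73,35,25,67,95,23]}
After op 8 (remove /dan/2): {"d":{"j":76,"m":33,"pgx":6,"sh":45},"dan":[34,95,1,39,91,64],"gnv":[77,86,24,55],"o":[73,35,25,67,95,23]}
After op 9 (add /gnv/1 24): {"d":{"j":76,"m":33,"pgx":6,"sh":45},"dan":[34,95,1,39,91,64],"gnv":[77,24,86,24,55],"o":[73,35,25,67,95,23]}
After op 10 (remove /dan): {"d":{"j":76,"m":33,"pgx":6,"sh":45},"gnv":[77,24,86,24,55],"o":[73,35,25,67,95,23]}
After op 11 (add /xrs 47): {"d":{"j":76,"m":33,"pgx":6,"sh":45},"gnv":[77,24,86,24,55],"o":[73,35,25,67,95,23],"xrs":47}
After op 12 (remove /gnv/1): {"d":{"j":76,"m":33,"pgx":6,"sh":45},"gnv":[77,86,24,55],"o":[73,35,25,67,95,23],"xrs":47}
After op 13 (add /o/4 67): {"d":{"j":76,"m":33,"pgx":6,"sh":45},"gnv":[77,86,24,55],"o":[73,35,25,67,67,95,23],"xrs":47}
After op 14 (add /o/3 34): {"d":{"j":76,"m":33,"pgx":6,"sh":45},"gnv":[77,86,24,55],"o":[73,35,25,34,67,67,95,23],"xrs":47}
After op 15 (replace /gnv/1 53): {"d":{"j":76,"m":33,"pgx":6,"sh":45},"gnv":[77,53,24,55],"o":[73,35,25,34,67,67,95,23],"xrs":47}
After op 16 (remove /d/sh): {"d":{"j":76,"m":33,"pgx":6},"gnv":[77,53,24,55],"o":[73,35,25,34,67,67,95,23],"xrs":47}
After op 17 (add /o/6 95): {"d":{"j":76,"m":33,"pgx":6},"gnv":[77,53,24,55],"o":[73,35,25,34,67,67,95,95,23],"xrs":47}
After op 18 (replace /d/m 8): {"d":{"j":76,"m":8,"pgx":6},"gnv":[77,53,24,55],"o":[73,35,25,34,67,67,95,95,23],"xrs":47}
After op 19 (remove /gnv/1): {"d":{"j":76,"m":8,"pgx":6},"gnv":[77,24,55],"o":[73,35,25,34,67,67,95,95,23],"xrs":47}
After op 20 (remove /d/m): {"d":{"j":76,"pgx":6},"gnv":[77,24,55],"o":[73,35,25,34,67,67,95,95,23],"xrs":47}
Size at the root: 4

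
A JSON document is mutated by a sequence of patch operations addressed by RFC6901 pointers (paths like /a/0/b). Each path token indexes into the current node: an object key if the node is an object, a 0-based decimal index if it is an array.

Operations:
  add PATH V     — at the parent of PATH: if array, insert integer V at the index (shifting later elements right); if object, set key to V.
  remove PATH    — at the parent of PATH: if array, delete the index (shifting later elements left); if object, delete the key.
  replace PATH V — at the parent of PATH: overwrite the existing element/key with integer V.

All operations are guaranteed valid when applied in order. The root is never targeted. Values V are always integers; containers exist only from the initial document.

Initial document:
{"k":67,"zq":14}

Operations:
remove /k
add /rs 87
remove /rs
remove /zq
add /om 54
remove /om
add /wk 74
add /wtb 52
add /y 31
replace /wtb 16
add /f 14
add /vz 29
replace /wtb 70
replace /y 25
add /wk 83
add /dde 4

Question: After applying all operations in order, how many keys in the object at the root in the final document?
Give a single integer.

Answer: 6

Derivation:
After op 1 (remove /k): {"zq":14}
After op 2 (add /rs 87): {"rs":87,"zq":14}
After op 3 (remove /rs): {"zq":14}
After op 4 (remove /zq): {}
After op 5 (add /om 54): {"om":54}
After op 6 (remove /om): {}
After op 7 (add /wk 74): {"wk":74}
After op 8 (add /wtb 52): {"wk":74,"wtb":52}
After op 9 (add /y 31): {"wk":74,"wtb":52,"y":31}
After op 10 (replace /wtb 16): {"wk":74,"wtb":16,"y":31}
After op 11 (add /f 14): {"f":14,"wk":74,"wtb":16,"y":31}
After op 12 (add /vz 29): {"f":14,"vz":29,"wk":74,"wtb":16,"y":31}
After op 13 (replace /wtb 70): {"f":14,"vz":29,"wk":74,"wtb":70,"y":31}
After op 14 (replace /y 25): {"f":14,"vz":29,"wk":74,"wtb":70,"y":25}
After op 15 (add /wk 83): {"f":14,"vz":29,"wk":83,"wtb":70,"y":25}
After op 16 (add /dde 4): {"dde":4,"f":14,"vz":29,"wk":83,"wtb":70,"y":25}
Size at the root: 6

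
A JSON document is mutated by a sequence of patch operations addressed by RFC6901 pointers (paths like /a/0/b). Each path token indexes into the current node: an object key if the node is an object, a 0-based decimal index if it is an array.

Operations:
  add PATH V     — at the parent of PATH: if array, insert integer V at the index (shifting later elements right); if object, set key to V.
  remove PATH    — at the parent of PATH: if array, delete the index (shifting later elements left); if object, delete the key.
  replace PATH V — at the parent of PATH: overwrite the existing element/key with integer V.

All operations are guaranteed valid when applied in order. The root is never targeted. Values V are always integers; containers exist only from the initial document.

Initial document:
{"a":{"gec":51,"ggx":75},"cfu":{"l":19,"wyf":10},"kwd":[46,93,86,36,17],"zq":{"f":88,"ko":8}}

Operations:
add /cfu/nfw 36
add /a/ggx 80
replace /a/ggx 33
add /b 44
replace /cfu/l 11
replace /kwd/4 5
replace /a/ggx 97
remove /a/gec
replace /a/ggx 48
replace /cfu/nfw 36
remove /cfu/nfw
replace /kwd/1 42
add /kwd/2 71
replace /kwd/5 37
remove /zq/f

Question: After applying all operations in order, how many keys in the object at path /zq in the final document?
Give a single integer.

After op 1 (add /cfu/nfw 36): {"a":{"gec":51,"ggx":75},"cfu":{"l":19,"nfw":36,"wyf":10},"kwd":[46,93,86,36,17],"zq":{"f":88,"ko":8}}
After op 2 (add /a/ggx 80): {"a":{"gec":51,"ggx":80},"cfu":{"l":19,"nfw":36,"wyf":10},"kwd":[46,93,86,36,17],"zq":{"f":88,"ko":8}}
After op 3 (replace /a/ggx 33): {"a":{"gec":51,"ggx":33},"cfu":{"l":19,"nfw":36,"wyf":10},"kwd":[46,93,86,36,17],"zq":{"f":88,"ko":8}}
After op 4 (add /b 44): {"a":{"gec":51,"ggx":33},"b":44,"cfu":{"l":19,"nfw":36,"wyf":10},"kwd":[46,93,86,36,17],"zq":{"f":88,"ko":8}}
After op 5 (replace /cfu/l 11): {"a":{"gec":51,"ggx":33},"b":44,"cfu":{"l":11,"nfw":36,"wyf":10},"kwd":[46,93,86,36,17],"zq":{"f":88,"ko":8}}
After op 6 (replace /kwd/4 5): {"a":{"gec":51,"ggx":33},"b":44,"cfu":{"l":11,"nfw":36,"wyf":10},"kwd":[46,93,86,36,5],"zq":{"f":88,"ko":8}}
After op 7 (replace /a/ggx 97): {"a":{"gec":51,"ggx":97},"b":44,"cfu":{"l":11,"nfw":36,"wyf":10},"kwd":[46,93,86,36,5],"zq":{"f":88,"ko":8}}
After op 8 (remove /a/gec): {"a":{"ggx":97},"b":44,"cfu":{"l":11,"nfw":36,"wyf":10},"kwd":[46,93,86,36,5],"zq":{"f":88,"ko":8}}
After op 9 (replace /a/ggx 48): {"a":{"ggx":48},"b":44,"cfu":{"l":11,"nfw":36,"wyf":10},"kwd":[46,93,86,36,5],"zq":{"f":88,"ko":8}}
After op 10 (replace /cfu/nfw 36): {"a":{"ggx":48},"b":44,"cfu":{"l":11,"nfw":36,"wyf":10},"kwd":[46,93,86,36,5],"zq":{"f":88,"ko":8}}
After op 11 (remove /cfu/nfw): {"a":{"ggx":48},"b":44,"cfu":{"l":11,"wyf":10},"kwd":[46,93,86,36,5],"zq":{"f":88,"ko":8}}
After op 12 (replace /kwd/1 42): {"a":{"ggx":48},"b":44,"cfu":{"l":11,"wyf":10},"kwd":[46,42,86,36,5],"zq":{"f":88,"ko":8}}
After op 13 (add /kwd/2 71): {"a":{"ggx":48},"b":44,"cfu":{"l":11,"wyf":10},"kwd":[46,42,71,86,36,5],"zq":{"f":88,"ko":8}}
After op 14 (replace /kwd/5 37): {"a":{"ggx":48},"b":44,"cfu":{"l":11,"wyf":10},"kwd":[46,42,71,86,36,37],"zq":{"f":88,"ko":8}}
After op 15 (remove /zq/f): {"a":{"ggx":48},"b":44,"cfu":{"l":11,"wyf":10},"kwd":[46,42,71,86,36,37],"zq":{"ko":8}}
Size at path /zq: 1

Answer: 1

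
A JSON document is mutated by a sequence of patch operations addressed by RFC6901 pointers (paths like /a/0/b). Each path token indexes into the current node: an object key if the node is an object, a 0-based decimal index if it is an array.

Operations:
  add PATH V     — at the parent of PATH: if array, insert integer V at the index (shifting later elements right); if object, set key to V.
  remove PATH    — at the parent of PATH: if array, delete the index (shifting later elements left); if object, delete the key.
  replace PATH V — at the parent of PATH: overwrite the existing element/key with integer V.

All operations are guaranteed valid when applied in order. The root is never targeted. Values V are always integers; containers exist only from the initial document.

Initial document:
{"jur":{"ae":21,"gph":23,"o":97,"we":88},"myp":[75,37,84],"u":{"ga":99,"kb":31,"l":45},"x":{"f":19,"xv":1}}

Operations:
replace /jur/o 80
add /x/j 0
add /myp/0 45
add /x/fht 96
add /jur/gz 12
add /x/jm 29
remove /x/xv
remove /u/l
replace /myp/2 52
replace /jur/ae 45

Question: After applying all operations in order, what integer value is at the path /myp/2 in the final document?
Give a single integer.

After op 1 (replace /jur/o 80): {"jur":{"ae":21,"gph":23,"o":80,"we":88},"myp":[75,37,84],"u":{"ga":99,"kb":31,"l":45},"x":{"f":19,"xv":1}}
After op 2 (add /x/j 0): {"jur":{"ae":21,"gph":23,"o":80,"we":88},"myp":[75,37,84],"u":{"ga":99,"kb":31,"l":45},"x":{"f":19,"j":0,"xv":1}}
After op 3 (add /myp/0 45): {"jur":{"ae":21,"gph":23,"o":80,"we":88},"myp":[45,75,37,84],"u":{"ga":99,"kb":31,"l":45},"x":{"f":19,"j":0,"xv":1}}
After op 4 (add /x/fht 96): {"jur":{"ae":21,"gph":23,"o":80,"we":88},"myp":[45,75,37,84],"u":{"ga":99,"kb":31,"l":45},"x":{"f":19,"fht":96,"j":0,"xv":1}}
After op 5 (add /jur/gz 12): {"jur":{"ae":21,"gph":23,"gz":12,"o":80,"we":88},"myp":[45,75,37,84],"u":{"ga":99,"kb":31,"l":45},"x":{"f":19,"fht":96,"j":0,"xv":1}}
After op 6 (add /x/jm 29): {"jur":{"ae":21,"gph":23,"gz":12,"o":80,"we":88},"myp":[45,75,37,84],"u":{"ga":99,"kb":31,"l":45},"x":{"f":19,"fht":96,"j":0,"jm":29,"xv":1}}
After op 7 (remove /x/xv): {"jur":{"ae":21,"gph":23,"gz":12,"o":80,"we":88},"myp":[45,75,37,84],"u":{"ga":99,"kb":31,"l":45},"x":{"f":19,"fht":96,"j":0,"jm":29}}
After op 8 (remove /u/l): {"jur":{"ae":21,"gph":23,"gz":12,"o":80,"we":88},"myp":[45,75,37,84],"u":{"ga":99,"kb":31},"x":{"f":19,"fht":96,"j":0,"jm":29}}
After op 9 (replace /myp/2 52): {"jur":{"ae":21,"gph":23,"gz":12,"o":80,"we":88},"myp":[45,75,52,84],"u":{"ga":99,"kb":31},"x":{"f":19,"fht":96,"j":0,"jm":29}}
After op 10 (replace /jur/ae 45): {"jur":{"ae":45,"gph":23,"gz":12,"o":80,"we":88},"myp":[45,75,52,84],"u":{"ga":99,"kb":31},"x":{"f":19,"fht":96,"j":0,"jm":29}}
Value at /myp/2: 52

Answer: 52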